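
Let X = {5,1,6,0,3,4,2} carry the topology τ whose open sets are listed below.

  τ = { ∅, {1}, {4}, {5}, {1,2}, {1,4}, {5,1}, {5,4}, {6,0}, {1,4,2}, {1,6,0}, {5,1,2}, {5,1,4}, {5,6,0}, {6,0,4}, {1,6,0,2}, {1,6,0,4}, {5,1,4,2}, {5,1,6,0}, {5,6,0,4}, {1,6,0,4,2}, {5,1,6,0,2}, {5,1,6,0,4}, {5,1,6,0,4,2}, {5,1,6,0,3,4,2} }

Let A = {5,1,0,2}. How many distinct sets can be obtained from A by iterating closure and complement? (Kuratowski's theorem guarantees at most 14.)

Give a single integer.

10

X∖A={6,3,4}, int(X∖A)={4}, hence cl(A)={5,1,6,0,3,2}
Orbit (k=closure, c=complement):
  1. A     = {5,1,0,2}
  2. kA    = {5,1,6,0,3,2}
  3. cA    = {6,3,4}
  4. ckA   = {4}
  5. kcA   = {6,0,3,4}
  6. kckA  = {3,4}
  7. ckcA  = {5,1,2}
  8. ckckA = {5,1,6,0,2}
  9. kckcA = {5,1,3,2}
  10. ckckcA = {6,0,4}
(closed under both — stop)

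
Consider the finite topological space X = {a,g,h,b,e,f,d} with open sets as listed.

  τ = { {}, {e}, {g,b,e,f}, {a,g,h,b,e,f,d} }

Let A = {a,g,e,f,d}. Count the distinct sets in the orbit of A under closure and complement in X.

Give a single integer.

closure: X∖int(X∖A) = X∖{} = {a,g,h,b,e,f,d}
Let k=closure and c=complement:
  1. A     = {a,g,e,f,d}
  2. kA    = {a,g,h,b,e,f,d}
  3. cA    = {h,b}
  4. ckA   = {}
  5. kcA   = {a,g,h,b,f,d}
  6. ckcA  = {e}
— saturated at 6

6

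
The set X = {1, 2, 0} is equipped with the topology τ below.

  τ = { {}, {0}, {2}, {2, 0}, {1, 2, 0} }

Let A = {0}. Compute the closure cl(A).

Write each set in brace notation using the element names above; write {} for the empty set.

{1, 0}

closure: X∖int(X∖A) = X∖{2} = {1, 0}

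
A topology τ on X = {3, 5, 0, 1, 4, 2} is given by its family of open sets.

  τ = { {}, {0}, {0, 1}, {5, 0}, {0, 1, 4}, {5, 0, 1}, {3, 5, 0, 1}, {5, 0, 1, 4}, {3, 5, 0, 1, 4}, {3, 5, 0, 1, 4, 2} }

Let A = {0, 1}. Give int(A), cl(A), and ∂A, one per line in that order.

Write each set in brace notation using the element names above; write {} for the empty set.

int(A) = {0, 1}
cl(A)  = {3, 5, 0, 1, 4, 2}
∂A     = {3, 5, 4, 2}

open subsets of A: {}, {0}, {0, 1}; so int(A) = {0, 1}
closure: X∖int(X∖A) = X∖{} = {3, 5, 0, 1, 4, 2}
∂A = {3, 5, 0, 1, 4, 2} minus {0, 1} = {3, 5, 4, 2}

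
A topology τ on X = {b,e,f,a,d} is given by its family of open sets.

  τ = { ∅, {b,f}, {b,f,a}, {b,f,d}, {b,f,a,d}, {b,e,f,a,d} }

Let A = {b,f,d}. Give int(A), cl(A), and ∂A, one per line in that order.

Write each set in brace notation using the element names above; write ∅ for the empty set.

interior: largest open inside A is {b,f,d} (from ∅, {b,f}, {b,f,d})
cl via duality: int({e,a}) = ∅, so X∖∅ = {b,e,f,a,d}
cl∖int = {e,a}

int(A) = {b,f,d}
cl(A)  = {b,e,f,a,d}
∂A     = {e,a}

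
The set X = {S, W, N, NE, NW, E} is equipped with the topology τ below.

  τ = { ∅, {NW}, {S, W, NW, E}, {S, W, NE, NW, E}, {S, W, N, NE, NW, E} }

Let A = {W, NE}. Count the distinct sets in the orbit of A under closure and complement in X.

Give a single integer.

6

cl via duality: int({S, N, NW, E}) = {NW}, so X∖{NW} = {S, W, N, NE, E}
Write k for closure, c for complement:
  1. A     = {W, NE}
  2. kA    = {S, W, N, NE, E}
  3. cA    = {S, N, NW, E}
  4. ckA   = {NW}
  5. kcA   = {S, W, N, NE, NW, E}
  6. ckcA  = ∅
applying k or c yields no new set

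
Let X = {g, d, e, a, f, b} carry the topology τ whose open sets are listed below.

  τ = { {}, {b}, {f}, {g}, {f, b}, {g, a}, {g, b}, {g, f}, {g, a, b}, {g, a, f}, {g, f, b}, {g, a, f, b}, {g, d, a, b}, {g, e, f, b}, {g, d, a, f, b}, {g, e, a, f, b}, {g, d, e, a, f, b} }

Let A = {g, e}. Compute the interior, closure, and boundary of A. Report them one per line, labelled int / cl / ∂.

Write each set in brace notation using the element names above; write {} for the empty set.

int(A) = {g}
cl(A)  = {g, d, e, a}
∂A     = {d, e, a}

interior: largest open inside A is {g} (from {}, {g})
cl via duality: int({d, a, f, b}) = {f, b}, so X∖{f, b} = {g, d, e, a}
cl∖int = {d, e, a}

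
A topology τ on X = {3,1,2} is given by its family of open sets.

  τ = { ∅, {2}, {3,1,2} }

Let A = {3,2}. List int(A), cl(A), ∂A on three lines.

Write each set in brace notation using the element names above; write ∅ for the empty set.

opens ⊆ A: ∅, {2}; union → int = {2}
complement {1}; its interior ∅; cl(A) = X∖∅ = {3,1,2}
boundary = {3,1,2} ∖ {2} = {3,1}

int(A) = {2}
cl(A)  = {3,1,2}
∂A     = {3,1}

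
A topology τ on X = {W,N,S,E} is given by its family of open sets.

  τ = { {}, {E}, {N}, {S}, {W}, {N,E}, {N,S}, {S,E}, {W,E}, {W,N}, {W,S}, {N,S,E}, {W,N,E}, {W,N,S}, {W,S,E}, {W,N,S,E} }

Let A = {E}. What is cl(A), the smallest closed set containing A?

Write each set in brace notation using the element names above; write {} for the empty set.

cl via duality: int({W,N,S}) = {W,N,S}, so X∖{W,N,S} = {E}

{E}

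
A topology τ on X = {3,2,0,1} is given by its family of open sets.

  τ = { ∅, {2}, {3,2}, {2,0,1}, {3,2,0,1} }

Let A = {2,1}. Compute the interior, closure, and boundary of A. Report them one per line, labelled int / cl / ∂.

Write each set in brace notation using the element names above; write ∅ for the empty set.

U open, U⊆A: ∅, {2}. int(A) = ⋃ = {2}
X∖A={3,0}, int(X∖A)=∅, hence cl(A)={3,2,0,1}
∂A: remove int from cl → {3,0,1}

int(A) = {2}
cl(A)  = {3,2,0,1}
∂A     = {3,0,1}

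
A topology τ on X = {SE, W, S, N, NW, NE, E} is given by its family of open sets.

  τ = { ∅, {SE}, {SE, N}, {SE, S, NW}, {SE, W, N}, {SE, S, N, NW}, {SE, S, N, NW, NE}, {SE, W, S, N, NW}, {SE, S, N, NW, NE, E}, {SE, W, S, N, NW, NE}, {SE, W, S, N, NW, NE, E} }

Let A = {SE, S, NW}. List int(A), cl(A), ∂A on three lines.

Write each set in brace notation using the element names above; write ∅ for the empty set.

int(A) = {SE, S, NW}
cl(A)  = {SE, W, S, N, NW, NE, E}
∂A     = {W, N, NE, E}

opens ⊆ A: ∅, {SE}, {SE, S, NW}; union → int = {SE, S, NW}
complement {W, N, NE, E}; its interior ∅; cl(A) = X∖∅ = {SE, W, S, N, NW, NE, E}
boundary = {SE, W, S, N, NW, NE, E} ∖ {SE, S, NW} = {W, N, NE, E}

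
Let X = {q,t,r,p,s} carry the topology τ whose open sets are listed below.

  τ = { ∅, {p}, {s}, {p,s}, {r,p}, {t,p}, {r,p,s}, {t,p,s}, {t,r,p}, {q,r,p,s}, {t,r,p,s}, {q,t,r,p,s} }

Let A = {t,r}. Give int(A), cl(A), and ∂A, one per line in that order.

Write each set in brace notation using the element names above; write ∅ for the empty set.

opens ⊆ A: ∅; union → int = ∅
complement {q,p,s}; its interior {p,s}; cl(A) = X∖{p,s} = {q,t,r}
boundary = {q,t,r} ∖ ∅ = {q,t,r}

int(A) = ∅
cl(A)  = {q,t,r}
∂A     = {q,t,r}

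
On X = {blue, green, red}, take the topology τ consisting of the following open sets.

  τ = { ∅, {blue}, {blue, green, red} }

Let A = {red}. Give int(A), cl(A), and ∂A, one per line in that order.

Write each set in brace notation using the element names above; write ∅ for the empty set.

opens ⊆ A: ∅; union → int = ∅
complement {blue, green}; its interior {blue}; cl(A) = X∖{blue} = {green, red}
boundary = {green, red} ∖ ∅ = {green, red}

int(A) = ∅
cl(A)  = {green, red}
∂A     = {green, red}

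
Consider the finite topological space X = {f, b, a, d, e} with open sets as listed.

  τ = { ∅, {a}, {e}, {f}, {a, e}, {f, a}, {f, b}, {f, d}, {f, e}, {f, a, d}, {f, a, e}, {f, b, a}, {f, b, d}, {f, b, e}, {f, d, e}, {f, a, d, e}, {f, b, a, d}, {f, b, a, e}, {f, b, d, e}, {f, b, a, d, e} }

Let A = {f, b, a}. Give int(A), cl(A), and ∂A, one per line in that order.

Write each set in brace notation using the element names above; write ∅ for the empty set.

interior: largest open inside A is {f, b, a} (from ∅, {f}, {a}, {f, a}, {f, b}, {f, b, a})
cl via duality: int({d, e}) = {e}, so X∖{e} = {f, b, a, d}
cl∖int = {d}

int(A) = {f, b, a}
cl(A)  = {f, b, a, d}
∂A     = {d}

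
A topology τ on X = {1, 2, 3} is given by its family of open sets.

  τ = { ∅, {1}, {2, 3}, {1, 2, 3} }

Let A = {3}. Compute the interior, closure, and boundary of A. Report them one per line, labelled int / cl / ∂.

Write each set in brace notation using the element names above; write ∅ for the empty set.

open subsets of A: ∅; so int(A) = ∅
closure: X∖int(X∖A) = X∖{1} = {2, 3}
∂A = {2, 3} minus ∅ = {2, 3}

int(A) = ∅
cl(A)  = {2, 3}
∂A     = {2, 3}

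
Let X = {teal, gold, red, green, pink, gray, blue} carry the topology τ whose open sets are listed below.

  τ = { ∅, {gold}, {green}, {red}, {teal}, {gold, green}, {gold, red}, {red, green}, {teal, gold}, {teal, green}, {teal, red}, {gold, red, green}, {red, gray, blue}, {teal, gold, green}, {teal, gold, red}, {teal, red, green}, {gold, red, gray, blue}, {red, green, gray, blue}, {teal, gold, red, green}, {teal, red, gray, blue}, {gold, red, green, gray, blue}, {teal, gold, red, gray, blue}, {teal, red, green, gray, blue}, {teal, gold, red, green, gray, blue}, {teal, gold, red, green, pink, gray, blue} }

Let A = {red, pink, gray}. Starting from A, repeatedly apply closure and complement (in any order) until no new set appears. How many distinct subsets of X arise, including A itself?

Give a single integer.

8

X∖A={teal, gold, green, blue}, int(X∖A)={teal, gold, green}, hence cl(A)={red, pink, gray, blue}
Orbit (k=closure, c=complement):
  1. A     = {red, pink, gray}
  2. kA    = {red, pink, gray, blue}
  3. cA    = {teal, gold, green, blue}
  4. ckA   = {teal, gold, green}
  5. kcA   = {teal, gold, green, pink, gray, blue}
  6. kckA  = {teal, gold, green, pink}
  7. ckcA  = {red}
  8. ckckA = {red, gray, blue}
(closed under both — stop)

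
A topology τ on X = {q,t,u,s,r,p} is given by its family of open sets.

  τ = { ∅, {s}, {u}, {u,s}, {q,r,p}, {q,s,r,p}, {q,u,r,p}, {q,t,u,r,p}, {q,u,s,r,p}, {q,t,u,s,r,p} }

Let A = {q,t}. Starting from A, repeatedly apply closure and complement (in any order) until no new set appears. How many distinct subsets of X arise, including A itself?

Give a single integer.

8

closure: X∖int(X∖A) = X∖{u,s} = {q,t,r,p}
Let k=closure and c=complement:
  1. A     = {q,t}
  2. kA    = {q,t,r,p}
  3. cA    = {u,s,r,p}
  4. ckA   = {u,s}
  5. kcA   = {q,t,u,s,r,p}
  6. kckA  = {t,u,s}
  7. ckcA  = ∅
  8. ckckA = {q,r,p}
— saturated at 8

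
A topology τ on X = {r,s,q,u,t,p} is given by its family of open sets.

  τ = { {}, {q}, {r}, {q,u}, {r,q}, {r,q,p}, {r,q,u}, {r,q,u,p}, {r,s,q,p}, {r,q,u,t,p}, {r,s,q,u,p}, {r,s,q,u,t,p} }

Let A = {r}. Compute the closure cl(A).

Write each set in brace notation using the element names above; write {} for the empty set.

{r,s,t,p}

X∖A={s,q,u,t,p}, int(X∖A)={q,u}, hence cl(A)={r,s,t,p}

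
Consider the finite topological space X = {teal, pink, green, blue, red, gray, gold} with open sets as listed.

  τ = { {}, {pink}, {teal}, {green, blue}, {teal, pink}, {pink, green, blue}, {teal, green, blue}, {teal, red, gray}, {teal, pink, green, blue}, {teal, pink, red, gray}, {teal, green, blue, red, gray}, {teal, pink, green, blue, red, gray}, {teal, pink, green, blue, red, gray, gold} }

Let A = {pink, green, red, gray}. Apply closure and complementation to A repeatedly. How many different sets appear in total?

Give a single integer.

12

closure: X∖int(X∖A) = X∖{teal} = {pink, green, blue, red, gray, gold}
Let k=closure and c=complement:
  1. A     = {pink, green, red, gray}
  2. kA    = {pink, green, blue, red, gray, gold}
  3. cA    = {teal, blue, gold}
  4. ckA   = {teal}
  5. kcA   = {teal, green, blue, red, gray, gold}
  6. kckA  = {teal, red, gray, gold}
  7. ckcA  = {pink}
  8. ckckA = {pink, green, blue}
  9. kckcA = {pink, gold}
  10. kckckA = {pink, green, blue, gold}
  11. ckckcA = {teal, green, blue, red, gray}
  12. ckckckA = {teal, red, gray}
— saturated at 12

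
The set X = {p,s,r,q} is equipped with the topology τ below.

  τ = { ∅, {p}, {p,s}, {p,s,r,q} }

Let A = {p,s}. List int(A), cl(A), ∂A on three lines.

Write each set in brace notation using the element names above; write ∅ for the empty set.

int(A) = {p,s}
cl(A)  = {p,s,r,q}
∂A     = {r,q}

U open, U⊆A: ∅, {p}, {p,s}. int(A) = ⋃ = {p,s}
X∖A={r,q}, int(X∖A)=∅, hence cl(A)={p,s,r,q}
∂A: remove int from cl → {r,q}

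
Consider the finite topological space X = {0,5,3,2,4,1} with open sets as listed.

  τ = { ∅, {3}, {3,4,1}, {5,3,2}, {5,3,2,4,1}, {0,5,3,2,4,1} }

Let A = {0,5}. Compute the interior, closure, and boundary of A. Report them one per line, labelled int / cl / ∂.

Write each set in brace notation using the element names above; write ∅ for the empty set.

opens ⊆ A: ∅; union → int = ∅
complement {3,2,4,1}; its interior {3,4,1}; cl(A) = X∖{3,4,1} = {0,5,2}
boundary = {0,5,2} ∖ ∅ = {0,5,2}

int(A) = ∅
cl(A)  = {0,5,2}
∂A     = {0,5,2}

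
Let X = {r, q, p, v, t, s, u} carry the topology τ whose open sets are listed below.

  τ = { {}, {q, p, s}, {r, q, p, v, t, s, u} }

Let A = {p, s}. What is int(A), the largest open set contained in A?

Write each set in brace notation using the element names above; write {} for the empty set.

open subsets of A: {}; so int(A) = {}

{}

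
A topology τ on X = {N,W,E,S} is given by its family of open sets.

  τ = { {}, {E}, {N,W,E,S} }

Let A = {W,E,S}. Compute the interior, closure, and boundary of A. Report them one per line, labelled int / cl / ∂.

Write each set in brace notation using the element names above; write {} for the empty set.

open subsets of A: {}, {E}; so int(A) = {E}
closure: X∖int(X∖A) = X∖{} = {N,W,E,S}
∂A = {N,W,E,S} minus {E} = {N,W,S}

int(A) = {E}
cl(A)  = {N,W,E,S}
∂A     = {N,W,S}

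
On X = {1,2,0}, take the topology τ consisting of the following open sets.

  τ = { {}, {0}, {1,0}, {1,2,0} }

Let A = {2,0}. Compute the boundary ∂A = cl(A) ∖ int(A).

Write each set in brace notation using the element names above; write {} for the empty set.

{1,2}

U open, U⊆A: {}, {0}. int(A) = ⋃ = {0}
X∖A={1}, int(X∖A)={}, hence cl(A)={1,2,0}
∂A: remove int from cl → {1,2}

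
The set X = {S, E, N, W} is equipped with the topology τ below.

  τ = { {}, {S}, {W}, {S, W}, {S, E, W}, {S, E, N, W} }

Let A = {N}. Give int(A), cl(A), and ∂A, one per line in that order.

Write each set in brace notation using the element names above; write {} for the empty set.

U open, U⊆A: {}. int(A) = ⋃ = {}
X∖A={S, E, W}, int(X∖A)={S, E, W}, hence cl(A)={N}
∂A: remove int from cl → {N}

int(A) = {}
cl(A)  = {N}
∂A     = {N}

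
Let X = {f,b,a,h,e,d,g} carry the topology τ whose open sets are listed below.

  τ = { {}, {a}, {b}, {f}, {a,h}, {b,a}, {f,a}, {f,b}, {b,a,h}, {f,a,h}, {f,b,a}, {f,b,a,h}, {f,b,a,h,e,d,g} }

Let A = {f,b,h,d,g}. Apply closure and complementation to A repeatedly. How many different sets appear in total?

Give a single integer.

complement {a,e}; its interior {a}; cl(A) = X∖{a} = {f,b,h,e,d,g}
With k = closure, c = complement:
  1. A     = {f,b,h,d,g}
  2. kA    = {f,b,h,e,d,g}
  3. cA    = {a,e}
  4. ckA   = {a}
  5. kcA   = {a,h,e,d,g}
  6. ckcA  = {f,b}
  7. kckcA = {f,b,e,d,g}
  8. ckckcA = {a,h}
k, c of each give nothing new

8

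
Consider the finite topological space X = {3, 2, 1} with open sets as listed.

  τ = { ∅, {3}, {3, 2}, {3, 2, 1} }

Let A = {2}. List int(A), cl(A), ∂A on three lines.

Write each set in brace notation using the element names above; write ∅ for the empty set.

interior: largest open inside A is ∅ (from ∅)
cl via duality: int({3, 1}) = {3}, so X∖{3} = {2, 1}
cl∖int = {2, 1}

int(A) = ∅
cl(A)  = {2, 1}
∂A     = {2, 1}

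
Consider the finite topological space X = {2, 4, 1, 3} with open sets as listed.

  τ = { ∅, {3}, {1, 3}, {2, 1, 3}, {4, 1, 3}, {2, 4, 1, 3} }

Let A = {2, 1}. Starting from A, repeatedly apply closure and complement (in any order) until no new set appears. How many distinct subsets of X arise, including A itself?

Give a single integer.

6

complement {4, 3}; its interior {3}; cl(A) = X∖{3} = {2, 4, 1}
With k = closure, c = complement:
  1. A     = {2, 1}
  2. kA    = {2, 4, 1}
  3. cA    = {4, 3}
  4. ckA   = {3}
  5. kcA   = {2, 4, 1, 3}
  6. ckcA  = ∅
k, c of each give nothing new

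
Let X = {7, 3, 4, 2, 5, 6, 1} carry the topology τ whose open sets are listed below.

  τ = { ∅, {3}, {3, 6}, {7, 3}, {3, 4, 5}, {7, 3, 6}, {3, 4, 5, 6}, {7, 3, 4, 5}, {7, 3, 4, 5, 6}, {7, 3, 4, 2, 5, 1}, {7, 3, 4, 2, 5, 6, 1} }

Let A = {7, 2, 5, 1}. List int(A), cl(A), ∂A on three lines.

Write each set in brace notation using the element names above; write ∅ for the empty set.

int(A) = ∅
cl(A)  = {7, 4, 2, 5, 1}
∂A     = {7, 4, 2, 5, 1}

opens ⊆ A: ∅; union → int = ∅
complement {3, 4, 6}; its interior {3, 6}; cl(A) = X∖{3, 6} = {7, 4, 2, 5, 1}
boundary = {7, 4, 2, 5, 1} ∖ ∅ = {7, 4, 2, 5, 1}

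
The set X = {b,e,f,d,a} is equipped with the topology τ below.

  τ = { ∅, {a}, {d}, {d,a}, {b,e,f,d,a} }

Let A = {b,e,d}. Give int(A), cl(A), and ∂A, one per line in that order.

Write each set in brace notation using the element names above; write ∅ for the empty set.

open subsets of A: ∅, {d}; so int(A) = {d}
closure: X∖int(X∖A) = X∖{a} = {b,e,f,d}
∂A = {b,e,f,d} minus {d} = {b,e,f}

int(A) = {d}
cl(A)  = {b,e,f,d}
∂A     = {b,e,f}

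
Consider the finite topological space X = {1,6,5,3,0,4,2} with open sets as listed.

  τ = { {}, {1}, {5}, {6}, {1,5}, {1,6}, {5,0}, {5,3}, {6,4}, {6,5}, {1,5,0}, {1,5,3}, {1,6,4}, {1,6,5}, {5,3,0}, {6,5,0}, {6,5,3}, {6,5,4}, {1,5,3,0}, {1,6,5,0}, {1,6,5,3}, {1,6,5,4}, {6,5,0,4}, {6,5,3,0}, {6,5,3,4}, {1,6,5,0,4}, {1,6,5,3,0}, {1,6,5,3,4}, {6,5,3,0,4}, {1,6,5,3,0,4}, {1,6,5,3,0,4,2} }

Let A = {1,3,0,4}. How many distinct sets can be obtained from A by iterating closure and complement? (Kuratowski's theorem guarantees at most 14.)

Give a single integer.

8

closure: X∖int(X∖A) = X∖{6,5} = {1,3,0,4,2}
Let k=closure and c=complement:
  1. A     = {1,3,0,4}
  2. kA    = {1,3,0,4,2}
  3. cA    = {6,5,2}
  4. ckA   = {6,5}
  5. kcA   = {6,5,3,0,4,2}
  6. ckcA  = {1}
  7. kckcA = {1,2}
  8. ckckcA = {6,5,3,0,4}
— saturated at 8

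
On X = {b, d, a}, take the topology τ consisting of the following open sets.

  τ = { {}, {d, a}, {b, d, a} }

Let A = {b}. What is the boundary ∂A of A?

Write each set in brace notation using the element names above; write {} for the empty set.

opens ⊆ A: {}; union → int = {}
complement {d, a}; its interior {d, a}; cl(A) = X∖{d, a} = {b}
boundary = {b} ∖ {} = {b}

{b}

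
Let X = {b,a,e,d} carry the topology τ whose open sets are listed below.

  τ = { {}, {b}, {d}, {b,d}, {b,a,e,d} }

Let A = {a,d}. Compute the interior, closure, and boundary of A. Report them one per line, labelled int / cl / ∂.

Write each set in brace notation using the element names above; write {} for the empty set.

int(A) = {d}
cl(A)  = {a,e,d}
∂A     = {a,e}

U open, U⊆A: {}, {d}. int(A) = ⋃ = {d}
X∖A={b,e}, int(X∖A)={b}, hence cl(A)={a,e,d}
∂A: remove int from cl → {a,e}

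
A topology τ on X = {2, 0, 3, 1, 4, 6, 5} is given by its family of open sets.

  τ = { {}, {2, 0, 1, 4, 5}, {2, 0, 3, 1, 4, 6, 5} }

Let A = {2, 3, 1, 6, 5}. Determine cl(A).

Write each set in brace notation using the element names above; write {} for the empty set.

X∖A={0, 4}, int(X∖A)={}, hence cl(A)={2, 0, 3, 1, 4, 6, 5}

{2, 0, 3, 1, 4, 6, 5}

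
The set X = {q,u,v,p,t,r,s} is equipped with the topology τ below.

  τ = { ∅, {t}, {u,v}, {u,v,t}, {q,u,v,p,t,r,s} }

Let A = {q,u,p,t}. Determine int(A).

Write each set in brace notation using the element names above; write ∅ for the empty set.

U open, U⊆A: ∅, {t}. int(A) = ⋃ = {t}

{t}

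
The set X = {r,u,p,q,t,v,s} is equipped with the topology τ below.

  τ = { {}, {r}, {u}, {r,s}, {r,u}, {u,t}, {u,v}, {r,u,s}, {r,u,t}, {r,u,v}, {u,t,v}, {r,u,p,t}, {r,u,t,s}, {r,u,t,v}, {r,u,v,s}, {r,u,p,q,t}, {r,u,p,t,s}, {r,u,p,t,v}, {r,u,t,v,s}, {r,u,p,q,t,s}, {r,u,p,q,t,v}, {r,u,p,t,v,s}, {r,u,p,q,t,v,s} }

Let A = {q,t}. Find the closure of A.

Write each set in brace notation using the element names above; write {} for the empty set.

{p,q,t}

complement {r,u,p,v,s}; its interior {r,u,v,s}; cl(A) = X∖{r,u,v,s} = {p,q,t}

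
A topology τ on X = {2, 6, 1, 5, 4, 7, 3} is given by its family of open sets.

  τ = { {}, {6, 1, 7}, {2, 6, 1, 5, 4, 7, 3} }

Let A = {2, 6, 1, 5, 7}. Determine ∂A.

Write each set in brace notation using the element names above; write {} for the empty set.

interior: largest open inside A is {6, 1, 7} (from {}, {6, 1, 7})
cl via duality: int({4, 3}) = {}, so X∖{} = {2, 6, 1, 5, 4, 7, 3}
cl∖int = {2, 5, 4, 3}

{2, 5, 4, 3}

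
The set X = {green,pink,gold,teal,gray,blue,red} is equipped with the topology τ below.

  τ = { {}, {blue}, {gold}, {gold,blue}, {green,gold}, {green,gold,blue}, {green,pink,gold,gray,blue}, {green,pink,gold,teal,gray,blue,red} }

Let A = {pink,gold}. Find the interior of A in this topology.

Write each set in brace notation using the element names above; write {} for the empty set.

{gold}

opens ⊆ A: {}, {gold}; union → int = {gold}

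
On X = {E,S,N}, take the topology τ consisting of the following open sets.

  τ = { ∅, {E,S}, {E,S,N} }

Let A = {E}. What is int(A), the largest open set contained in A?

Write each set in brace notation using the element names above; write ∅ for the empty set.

∅

U open, U⊆A: ∅. int(A) = ⋃ = ∅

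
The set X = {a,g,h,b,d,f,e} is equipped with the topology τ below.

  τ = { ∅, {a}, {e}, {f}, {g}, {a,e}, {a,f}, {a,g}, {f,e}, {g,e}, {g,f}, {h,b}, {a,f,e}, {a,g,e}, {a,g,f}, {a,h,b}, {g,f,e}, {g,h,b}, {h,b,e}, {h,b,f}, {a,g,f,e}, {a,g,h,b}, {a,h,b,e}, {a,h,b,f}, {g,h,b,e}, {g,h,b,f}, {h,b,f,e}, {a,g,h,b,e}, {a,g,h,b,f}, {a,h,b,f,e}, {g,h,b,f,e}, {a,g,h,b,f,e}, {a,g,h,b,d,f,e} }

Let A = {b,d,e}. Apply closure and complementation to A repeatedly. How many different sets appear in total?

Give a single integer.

10

cl via duality: int({a,g,h,f}) = {a,g,f}, so X∖{a,g,f} = {h,b,d,e}
Write k for closure, c for complement:
  1. A     = {b,d,e}
  2. kA    = {h,b,d,e}
  3. cA    = {a,g,h,f}
  4. ckA   = {a,g,f}
  5. kcA   = {a,g,h,b,d,f}
  6. kckA  = {a,g,d,f}
  7. ckcA  = {e}
  8. ckckA = {h,b,e}
  9. kckcA = {d,e}
  10. ckckcA = {a,g,h,b,f}
applying k or c yields no new set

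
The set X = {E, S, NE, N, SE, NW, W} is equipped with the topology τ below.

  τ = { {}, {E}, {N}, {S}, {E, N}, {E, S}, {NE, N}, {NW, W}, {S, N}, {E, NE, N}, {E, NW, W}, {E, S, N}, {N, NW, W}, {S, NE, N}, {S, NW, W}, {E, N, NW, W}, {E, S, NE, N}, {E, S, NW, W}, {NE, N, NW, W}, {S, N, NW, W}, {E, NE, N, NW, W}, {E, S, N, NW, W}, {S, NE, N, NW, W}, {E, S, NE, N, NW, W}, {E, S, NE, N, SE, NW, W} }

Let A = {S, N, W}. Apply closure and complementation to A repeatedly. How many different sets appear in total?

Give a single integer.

12

closure: X∖int(X∖A) = X∖{E} = {S, NE, N, SE, NW, W}
Let k=closure and c=complement:
  1. A     = {S, N, W}
  2. kA    = {S, NE, N, SE, NW, W}
  3. cA    = {E, NE, SE, NW}
  4. ckA   = {E}
  5. kcA   = {E, NE, SE, NW, W}
  6. kckA  = {E, SE}
  7. ckcA  = {S, N}
  8. ckckA = {S, NE, N, NW, W}
  9. kckcA = {S, NE, N, SE}
  10. ckckcA = {E, NW, W}
  11. kckckcA = {E, SE, NW, W}
  12. ckckckcA = {S, NE, N}
— saturated at 12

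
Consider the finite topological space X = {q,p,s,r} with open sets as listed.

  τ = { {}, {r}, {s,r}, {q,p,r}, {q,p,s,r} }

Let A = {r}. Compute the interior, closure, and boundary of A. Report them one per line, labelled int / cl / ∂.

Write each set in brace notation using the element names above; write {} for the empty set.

int(A) = {r}
cl(A)  = {q,p,s,r}
∂A     = {q,p,s}

open subsets of A: {}, {r}; so int(A) = {r}
closure: X∖int(X∖A) = X∖{} = {q,p,s,r}
∂A = {q,p,s,r} minus {r} = {q,p,s}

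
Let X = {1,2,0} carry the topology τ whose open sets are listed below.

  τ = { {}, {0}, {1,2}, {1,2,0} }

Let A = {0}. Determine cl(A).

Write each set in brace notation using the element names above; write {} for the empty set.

cl via duality: int({1,2}) = {1,2}, so X∖{1,2} = {0}

{0}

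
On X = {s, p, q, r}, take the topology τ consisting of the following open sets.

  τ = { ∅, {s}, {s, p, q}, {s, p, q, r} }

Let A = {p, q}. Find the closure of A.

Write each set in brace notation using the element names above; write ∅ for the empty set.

{p, q, r}

X∖A={s, r}, int(X∖A)={s}, hence cl(A)={p, q, r}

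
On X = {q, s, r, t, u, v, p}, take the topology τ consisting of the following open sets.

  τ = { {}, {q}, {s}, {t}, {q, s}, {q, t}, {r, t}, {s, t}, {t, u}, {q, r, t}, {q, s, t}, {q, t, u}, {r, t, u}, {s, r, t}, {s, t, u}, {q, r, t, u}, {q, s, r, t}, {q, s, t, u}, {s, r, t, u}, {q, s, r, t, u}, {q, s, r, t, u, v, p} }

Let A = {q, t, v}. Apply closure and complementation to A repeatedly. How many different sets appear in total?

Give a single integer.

X∖A={s, r, u, p}, int(X∖A)={s}, hence cl(A)={q, r, t, u, v, p}
Orbit (k=closure, c=complement):
  1. A     = {q, t, v}
  2. kA    = {q, r, t, u, v, p}
  3. cA    = {s, r, u, p}
  4. ckA   = {s}
  5. kcA   = {s, r, u, v, p}
  6. kckA  = {s, v, p}
  7. ckcA  = {q, t}
  8. ckckA = {q, r, t, u}
(closed under both — stop)

8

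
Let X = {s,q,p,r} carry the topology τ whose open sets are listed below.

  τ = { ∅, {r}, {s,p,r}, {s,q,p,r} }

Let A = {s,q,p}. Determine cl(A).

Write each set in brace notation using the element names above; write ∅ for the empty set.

{s,q,p}

cl via duality: int({r}) = {r}, so X∖{r} = {s,q,p}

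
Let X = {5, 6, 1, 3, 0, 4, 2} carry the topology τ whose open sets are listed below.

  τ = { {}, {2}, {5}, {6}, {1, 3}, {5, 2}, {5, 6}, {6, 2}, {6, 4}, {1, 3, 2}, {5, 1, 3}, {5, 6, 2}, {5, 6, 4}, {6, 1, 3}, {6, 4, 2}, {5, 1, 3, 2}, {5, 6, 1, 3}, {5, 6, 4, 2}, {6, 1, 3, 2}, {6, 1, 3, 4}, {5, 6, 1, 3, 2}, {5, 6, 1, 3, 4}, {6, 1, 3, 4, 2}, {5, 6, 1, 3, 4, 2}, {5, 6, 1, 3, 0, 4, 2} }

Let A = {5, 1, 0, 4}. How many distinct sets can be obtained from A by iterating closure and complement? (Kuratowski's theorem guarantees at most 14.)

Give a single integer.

closure: X∖int(X∖A) = X∖{6, 2} = {5, 1, 3, 0, 4}
Let k=closure and c=complement:
  1. A     = {5, 1, 0, 4}
  2. kA    = {5, 1, 3, 0, 4}
  3. cA    = {6, 3, 2}
  4. ckA   = {6, 2}
  5. kcA   = {6, 1, 3, 0, 4, 2}
  6. kckA  = {6, 0, 4, 2}
  7. ckcA  = {5}
  8. ckckA = {5, 1, 3}
  9. kckcA = {5, 0}
  10. kckckA = {5, 1, 3, 0}
  11. ckckcA = {6, 1, 3, 4, 2}
  12. ckckckA = {6, 4, 2}
— saturated at 12

12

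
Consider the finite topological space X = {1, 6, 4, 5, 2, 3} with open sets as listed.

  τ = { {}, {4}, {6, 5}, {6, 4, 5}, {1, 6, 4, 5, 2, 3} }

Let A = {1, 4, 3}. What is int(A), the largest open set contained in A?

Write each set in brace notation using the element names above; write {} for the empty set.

opens ⊆ A: {}, {4}; union → int = {4}

{4}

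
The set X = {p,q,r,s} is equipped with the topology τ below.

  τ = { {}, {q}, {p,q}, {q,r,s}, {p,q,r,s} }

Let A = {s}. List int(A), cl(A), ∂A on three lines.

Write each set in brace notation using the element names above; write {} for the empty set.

int(A) = {}
cl(A)  = {r,s}
∂A     = {r,s}

opens ⊆ A: {}; union → int = {}
complement {p,q,r}; its interior {p,q}; cl(A) = X∖{p,q} = {r,s}
boundary = {r,s} ∖ {} = {r,s}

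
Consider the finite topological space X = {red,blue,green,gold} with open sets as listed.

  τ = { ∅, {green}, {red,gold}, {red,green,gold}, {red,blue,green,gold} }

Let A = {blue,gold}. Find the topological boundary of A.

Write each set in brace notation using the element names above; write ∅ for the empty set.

U open, U⊆A: ∅. int(A) = ⋃ = ∅
X∖A={red,green}, int(X∖A)={green}, hence cl(A)={red,blue,gold}
∂A: remove int from cl → {red,blue,gold}

{red,blue,gold}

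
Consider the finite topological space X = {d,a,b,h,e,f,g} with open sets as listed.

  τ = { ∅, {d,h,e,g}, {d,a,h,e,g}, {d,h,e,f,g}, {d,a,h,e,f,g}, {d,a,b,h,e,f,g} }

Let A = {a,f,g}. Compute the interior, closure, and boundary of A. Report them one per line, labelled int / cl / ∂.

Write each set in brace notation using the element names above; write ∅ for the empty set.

open subsets of A: ∅; so int(A) = ∅
closure: X∖int(X∖A) = X∖∅ = {d,a,b,h,e,f,g}
∂A = {d,a,b,h,e,f,g} minus ∅ = {d,a,b,h,e,f,g}

int(A) = ∅
cl(A)  = {d,a,b,h,e,f,g}
∂A     = {d,a,b,h,e,f,g}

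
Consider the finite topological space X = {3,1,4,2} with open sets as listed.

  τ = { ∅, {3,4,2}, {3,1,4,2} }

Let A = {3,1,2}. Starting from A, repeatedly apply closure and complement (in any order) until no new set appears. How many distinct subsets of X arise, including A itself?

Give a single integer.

4

cl via duality: int({4}) = ∅, so X∖∅ = {3,1,4,2}
Write k for closure, c for complement:
  1. A     = {3,1,2}
  2. kA    = {3,1,4,2}
  3. cA    = {4}
  4. ckA   = ∅
applying k or c yields no new set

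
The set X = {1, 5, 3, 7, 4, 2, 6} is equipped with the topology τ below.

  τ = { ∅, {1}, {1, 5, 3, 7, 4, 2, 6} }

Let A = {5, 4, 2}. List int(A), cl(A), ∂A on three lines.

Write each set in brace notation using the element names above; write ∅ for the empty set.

open subsets of A: ∅; so int(A) = ∅
closure: X∖int(X∖A) = X∖{1} = {5, 3, 7, 4, 2, 6}
∂A = {5, 3, 7, 4, 2, 6} minus ∅ = {5, 3, 7, 4, 2, 6}

int(A) = ∅
cl(A)  = {5, 3, 7, 4, 2, 6}
∂A     = {5, 3, 7, 4, 2, 6}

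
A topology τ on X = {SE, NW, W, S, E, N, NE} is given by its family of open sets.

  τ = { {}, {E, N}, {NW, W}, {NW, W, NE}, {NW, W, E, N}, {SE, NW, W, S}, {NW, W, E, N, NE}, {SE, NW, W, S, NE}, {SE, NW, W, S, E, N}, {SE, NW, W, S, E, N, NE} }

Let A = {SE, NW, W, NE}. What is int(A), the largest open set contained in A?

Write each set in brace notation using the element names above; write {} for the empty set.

interior: largest open inside A is {NW, W, NE} (from {}, {NW, W}, {NW, W, NE})

{NW, W, NE}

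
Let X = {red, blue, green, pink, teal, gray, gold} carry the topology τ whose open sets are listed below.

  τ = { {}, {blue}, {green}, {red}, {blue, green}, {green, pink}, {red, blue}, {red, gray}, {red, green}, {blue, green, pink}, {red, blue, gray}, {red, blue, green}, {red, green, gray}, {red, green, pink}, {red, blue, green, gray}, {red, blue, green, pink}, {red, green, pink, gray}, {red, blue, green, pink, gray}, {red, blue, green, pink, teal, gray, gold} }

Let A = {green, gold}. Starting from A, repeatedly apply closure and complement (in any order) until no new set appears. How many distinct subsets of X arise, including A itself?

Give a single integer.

8

cl via duality: int({red, blue, pink, teal, gray}) = {red, blue, gray}, so X∖{red, blue, gray} = {green, pink, teal, gold}
Write k for closure, c for complement:
  1. A     = {green, gold}
  2. kA    = {green, pink, teal, gold}
  3. cA    = {red, blue, pink, teal, gray}
  4. ckA   = {red, blue, gray}
  5. kcA   = {red, blue, pink, teal, gray, gold}
  6. kckA  = {red, blue, teal, gray, gold}
  7. ckcA  = {green}
  8. ckckA = {green, pink}
applying k or c yields no new set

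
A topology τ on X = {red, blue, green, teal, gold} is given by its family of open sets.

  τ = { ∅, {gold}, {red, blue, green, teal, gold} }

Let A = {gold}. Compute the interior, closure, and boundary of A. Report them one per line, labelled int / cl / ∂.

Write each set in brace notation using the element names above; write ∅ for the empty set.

U open, U⊆A: ∅, {gold}. int(A) = ⋃ = {gold}
X∖A={red, blue, green, teal}, int(X∖A)=∅, hence cl(A)={red, blue, green, teal, gold}
∂A: remove int from cl → {red, blue, green, teal}

int(A) = {gold}
cl(A)  = {red, blue, green, teal, gold}
∂A     = {red, blue, green, teal}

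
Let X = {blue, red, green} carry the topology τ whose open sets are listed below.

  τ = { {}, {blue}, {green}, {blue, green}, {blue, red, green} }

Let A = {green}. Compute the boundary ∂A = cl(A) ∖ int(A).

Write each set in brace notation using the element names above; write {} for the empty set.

interior: largest open inside A is {green} (from {}, {green})
cl via duality: int({blue, red}) = {blue}, so X∖{blue} = {red, green}
cl∖int = {red}

{red}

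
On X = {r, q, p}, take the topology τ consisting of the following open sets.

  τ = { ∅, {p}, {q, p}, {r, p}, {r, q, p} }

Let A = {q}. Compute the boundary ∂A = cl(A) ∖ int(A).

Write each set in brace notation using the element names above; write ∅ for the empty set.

{q}

interior: largest open inside A is ∅ (from ∅)
cl via duality: int({r, p}) = {r, p}, so X∖{r, p} = {q}
cl∖int = {q}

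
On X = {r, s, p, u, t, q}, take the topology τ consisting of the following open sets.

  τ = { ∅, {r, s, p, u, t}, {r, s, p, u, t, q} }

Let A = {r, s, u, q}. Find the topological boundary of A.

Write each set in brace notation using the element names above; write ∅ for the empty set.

{r, s, p, u, t, q}

U open, U⊆A: ∅. int(A) = ⋃ = ∅
X∖A={p, t}, int(X∖A)=∅, hence cl(A)={r, s, p, u, t, q}
∂A: remove int from cl → {r, s, p, u, t, q}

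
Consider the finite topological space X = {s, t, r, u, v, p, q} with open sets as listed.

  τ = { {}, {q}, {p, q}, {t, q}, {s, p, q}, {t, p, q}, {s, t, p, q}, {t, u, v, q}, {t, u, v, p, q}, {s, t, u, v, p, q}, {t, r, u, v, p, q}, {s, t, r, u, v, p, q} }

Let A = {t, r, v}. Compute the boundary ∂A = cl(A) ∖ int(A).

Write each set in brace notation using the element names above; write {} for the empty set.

{t, r, u, v}

U open, U⊆A: {}. int(A) = ⋃ = {}
X∖A={s, u, p, q}, int(X∖A)={s, p, q}, hence cl(A)={t, r, u, v}
∂A: remove int from cl → {t, r, u, v}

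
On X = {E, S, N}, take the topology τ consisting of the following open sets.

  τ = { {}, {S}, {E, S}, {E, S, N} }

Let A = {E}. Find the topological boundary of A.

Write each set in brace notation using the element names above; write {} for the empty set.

{E, N}

interior: largest open inside A is {} (from {})
cl via duality: int({S, N}) = {S}, so X∖{S} = {E, N}
cl∖int = {E, N}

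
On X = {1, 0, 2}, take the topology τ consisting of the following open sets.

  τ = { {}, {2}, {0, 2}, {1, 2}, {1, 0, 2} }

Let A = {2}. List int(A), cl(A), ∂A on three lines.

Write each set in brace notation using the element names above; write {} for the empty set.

open subsets of A: {}, {2}; so int(A) = {2}
closure: X∖int(X∖A) = X∖{} = {1, 0, 2}
∂A = {1, 0, 2} minus {2} = {1, 0}

int(A) = {2}
cl(A)  = {1, 0, 2}
∂A     = {1, 0}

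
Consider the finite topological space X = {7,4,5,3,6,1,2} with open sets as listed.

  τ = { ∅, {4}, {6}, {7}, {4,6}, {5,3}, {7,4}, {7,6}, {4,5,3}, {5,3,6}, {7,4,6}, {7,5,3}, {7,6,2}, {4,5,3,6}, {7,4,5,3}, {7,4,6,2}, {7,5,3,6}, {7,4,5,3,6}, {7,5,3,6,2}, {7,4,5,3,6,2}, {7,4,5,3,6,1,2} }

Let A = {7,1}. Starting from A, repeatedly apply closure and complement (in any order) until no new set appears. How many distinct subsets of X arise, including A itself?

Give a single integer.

X∖A={4,5,3,6,2}, int(X∖A)={4,5,3,6}, hence cl(A)={7,1,2}
Orbit (k=closure, c=complement):
  1. A     = {7,1}
  2. kA    = {7,1,2}
  3. cA    = {4,5,3,6,2}
  4. ckA   = {4,5,3,6}
  5. kcA   = {4,5,3,6,1,2}
  6. ckcA  = {7}
(closed under both — stop)

6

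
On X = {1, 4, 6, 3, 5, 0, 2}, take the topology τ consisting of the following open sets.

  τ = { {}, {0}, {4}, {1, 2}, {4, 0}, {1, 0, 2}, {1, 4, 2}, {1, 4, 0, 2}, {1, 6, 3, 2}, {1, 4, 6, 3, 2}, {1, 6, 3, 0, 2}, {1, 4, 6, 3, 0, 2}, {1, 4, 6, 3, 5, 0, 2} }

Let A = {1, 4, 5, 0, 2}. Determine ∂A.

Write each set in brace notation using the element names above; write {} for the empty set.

open subsets of A: {}, {4}, {0}, {1, 2}, {4, 0}, {1, 0, 2}, {1, 4, 2}, {1, 4, 0, 2}; so int(A) = {1, 4, 0, 2}
closure: X∖int(X∖A) = X∖{} = {1, 4, 6, 3, 5, 0, 2}
∂A = {1, 4, 6, 3, 5, 0, 2} minus {1, 4, 0, 2} = {6, 3, 5}

{6, 3, 5}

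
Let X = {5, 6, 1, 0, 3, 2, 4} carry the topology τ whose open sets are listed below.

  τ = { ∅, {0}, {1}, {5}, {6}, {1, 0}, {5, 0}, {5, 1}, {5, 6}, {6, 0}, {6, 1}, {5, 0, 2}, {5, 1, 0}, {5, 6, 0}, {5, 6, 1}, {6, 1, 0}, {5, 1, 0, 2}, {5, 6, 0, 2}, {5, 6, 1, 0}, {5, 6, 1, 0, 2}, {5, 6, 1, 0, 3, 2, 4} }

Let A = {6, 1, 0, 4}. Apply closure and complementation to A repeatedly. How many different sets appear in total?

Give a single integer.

cl via duality: int({5, 3, 2}) = {5}, so X∖{5} = {6, 1, 0, 3, 2, 4}
Write k for closure, c for complement:
  1. A     = {6, 1, 0, 4}
  2. kA    = {6, 1, 0, 3, 2, 4}
  3. cA    = {5, 3, 2}
  4. ckA   = {5}
  5. kcA   = {5, 3, 2, 4}
  6. ckcA  = {6, 1, 0}
applying k or c yields no new set

6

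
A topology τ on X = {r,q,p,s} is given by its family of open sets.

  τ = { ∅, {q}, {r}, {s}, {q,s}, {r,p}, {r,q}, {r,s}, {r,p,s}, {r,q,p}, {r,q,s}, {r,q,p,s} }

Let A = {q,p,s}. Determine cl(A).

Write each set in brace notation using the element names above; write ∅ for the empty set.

closure: X∖int(X∖A) = X∖{r} = {q,p,s}

{q,p,s}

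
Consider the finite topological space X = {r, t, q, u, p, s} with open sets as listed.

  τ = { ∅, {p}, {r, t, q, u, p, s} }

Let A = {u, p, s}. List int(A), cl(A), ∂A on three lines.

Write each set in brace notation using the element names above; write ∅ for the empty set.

U open, U⊆A: ∅, {p}. int(A) = ⋃ = {p}
X∖A={r, t, q}, int(X∖A)=∅, hence cl(A)={r, t, q, u, p, s}
∂A: remove int from cl → {r, t, q, u, s}

int(A) = {p}
cl(A)  = {r, t, q, u, p, s}
∂A     = {r, t, q, u, s}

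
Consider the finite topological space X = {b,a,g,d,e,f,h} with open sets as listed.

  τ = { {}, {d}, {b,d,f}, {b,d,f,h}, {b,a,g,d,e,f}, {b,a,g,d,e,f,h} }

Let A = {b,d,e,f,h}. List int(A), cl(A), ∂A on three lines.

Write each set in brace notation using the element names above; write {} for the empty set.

open subsets of A: {}, {d}, {b,d,f}, {b,d,f,h}; so int(A) = {b,d,f,h}
closure: X∖int(X∖A) = X∖{} = {b,a,g,d,e,f,h}
∂A = {b,a,g,d,e,f,h} minus {b,d,f,h} = {a,g,e}

int(A) = {b,d,f,h}
cl(A)  = {b,a,g,d,e,f,h}
∂A     = {a,g,e}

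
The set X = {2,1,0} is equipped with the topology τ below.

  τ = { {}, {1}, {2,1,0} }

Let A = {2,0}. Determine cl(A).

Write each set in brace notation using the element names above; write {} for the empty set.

{2,0}

complement {1}; its interior {1}; cl(A) = X∖{1} = {2,0}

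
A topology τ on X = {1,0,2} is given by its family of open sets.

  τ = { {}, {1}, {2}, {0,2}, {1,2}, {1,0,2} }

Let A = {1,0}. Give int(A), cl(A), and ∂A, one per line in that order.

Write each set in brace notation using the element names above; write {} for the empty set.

U open, U⊆A: {}, {1}. int(A) = ⋃ = {1}
X∖A={2}, int(X∖A)={2}, hence cl(A)={1,0}
∂A: remove int from cl → {0}

int(A) = {1}
cl(A)  = {1,0}
∂A     = {0}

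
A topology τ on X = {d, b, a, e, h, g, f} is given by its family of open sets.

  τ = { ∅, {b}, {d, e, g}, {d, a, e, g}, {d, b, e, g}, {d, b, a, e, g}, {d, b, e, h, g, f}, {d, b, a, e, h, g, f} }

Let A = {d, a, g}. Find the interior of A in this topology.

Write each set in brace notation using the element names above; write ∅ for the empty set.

opens ⊆ A: ∅; union → int = ∅

∅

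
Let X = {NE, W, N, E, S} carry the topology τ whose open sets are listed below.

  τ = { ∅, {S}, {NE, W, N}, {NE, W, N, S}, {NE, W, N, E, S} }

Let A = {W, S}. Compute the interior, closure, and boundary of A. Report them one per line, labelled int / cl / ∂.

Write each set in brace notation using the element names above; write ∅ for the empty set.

interior: largest open inside A is {S} (from ∅, {S})
cl via duality: int({NE, N, E}) = ∅, so X∖∅ = {NE, W, N, E, S}
cl∖int = {NE, W, N, E}

int(A) = {S}
cl(A)  = {NE, W, N, E, S}
∂A     = {NE, W, N, E}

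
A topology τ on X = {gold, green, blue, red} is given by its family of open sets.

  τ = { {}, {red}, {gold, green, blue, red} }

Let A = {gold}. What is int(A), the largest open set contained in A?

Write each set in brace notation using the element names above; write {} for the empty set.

{}

interior: largest open inside A is {} (from {})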